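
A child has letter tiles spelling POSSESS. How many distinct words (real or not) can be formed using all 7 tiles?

Letter multiplicities in POSSESS: E×1, O×1, P×1, S×4.
Dividing 7! = 5040 by 4! = 24 for the repeated letters gives 210.

210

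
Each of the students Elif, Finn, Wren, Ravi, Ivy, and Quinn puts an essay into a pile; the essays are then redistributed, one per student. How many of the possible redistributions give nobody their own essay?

265

Count assignments avoiding every fixed point. For any j of the 6 students fixed to their own essay, the other 6−j can be arranged in (6−j)! ways.
By inclusion–exclusion this is Σ_{j=0}^{6} (−1)^j C(6,j)·(6−j)!.
Computing: 720 − 720 + 360 − 120 + 30 − 6 + 1 = 265.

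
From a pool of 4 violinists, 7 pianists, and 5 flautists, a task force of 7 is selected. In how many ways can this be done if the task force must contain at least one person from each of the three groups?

10283

With no constraint there are C(16,7) = 11440 possible selections.
Selections missing a whole group: no violinists → C(12,7) = 792; no pianists → C(9,7) = 36; no flautists → C(11,7) = 330.
Add back selections omitting two groups (i.e. drawn from a single group): C(4,7) + C(7,7) + C(5,7) = 1.
By inclusion–exclusion: 11440 − 1158 + 1 = 10283.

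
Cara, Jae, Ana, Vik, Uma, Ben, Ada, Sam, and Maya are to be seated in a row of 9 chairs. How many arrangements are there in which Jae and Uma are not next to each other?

282240

There are 9! = 362880 arrangements in all. If Jae and Uma are adjacent, merging them into one block gives 2·(8)! = 80640 arrangements.
Complementary counting: 362880 − 80640 = 282240.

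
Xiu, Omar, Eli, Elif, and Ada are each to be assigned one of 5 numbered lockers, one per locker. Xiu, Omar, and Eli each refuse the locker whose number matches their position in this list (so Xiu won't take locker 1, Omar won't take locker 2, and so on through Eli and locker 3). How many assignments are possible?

Let Aᵢ (for i ∈ {1, 2, 3}) be the placements that put person i in their forbidden locker. Any j of these fix j positions, leaving (5−j)! ways to fill the rest, and there are C(3,j) ways to pick which j.
By inclusion–exclusion, the number of valid placements is Σ_{j=0}^{3} (−1)^j C(3,j)·(5−j)!.
Computing: 120 − 72 + 18 − 2 = 64.

64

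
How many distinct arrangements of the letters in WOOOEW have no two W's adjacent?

Total arrangements of WOOOEW: 6!/(3!·2!) = 60.
If the two W's are adjacent, glue them into one block, leaving 5 items to arrange: (5)!/(3!) = 20 ways.
Subtracting, 60 − 20 = 40 arrangements keep the W's apart.

40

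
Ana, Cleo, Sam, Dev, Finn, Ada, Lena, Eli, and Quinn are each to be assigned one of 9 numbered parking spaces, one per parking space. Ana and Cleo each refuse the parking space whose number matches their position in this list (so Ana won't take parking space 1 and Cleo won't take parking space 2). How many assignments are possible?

Let Aᵢ (for i ∈ {1, 2}) be the placements that put person i in their forbidden parking space. Any j of these fix j positions, leaving (9−j)! ways to fill the rest, and there are C(2,j) ways to pick which j.
By inclusion–exclusion, the number of valid placements is Σ_{j=0}^{2} (−1)^j C(2,j)·(9−j)!.
Computing: 362880 − 80640 + 5040 = 287280.

287280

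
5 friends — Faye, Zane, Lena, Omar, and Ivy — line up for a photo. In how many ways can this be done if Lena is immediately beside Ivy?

48

Treat {Lena, Ivy} as a single unit. There are 4 units to order, and the pair itself can be ordered 2 ways.
So the count is 2·(4)! = 48.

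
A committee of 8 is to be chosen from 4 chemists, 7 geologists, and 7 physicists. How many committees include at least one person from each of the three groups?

With no constraint there are C(18,8) = 43758 possible selections.
Subtract selections that omit an entire group: no chemists → C(14,8) = 3003; no geologists → C(11,8) = 165; no physicists → C(11,8) = 165.
Add back selections omitting two groups (i.e. drawn from a single group): C(4,8) + C(7,8) + C(7,8) = 0.
By inclusion–exclusion: 43758 − 3333 + 0 = 40425.

40425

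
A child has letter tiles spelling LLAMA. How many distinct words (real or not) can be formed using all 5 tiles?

The 5 letters of LLAMA have repeats: A appearing twice and L appearing twice.
The number of distinct arrangements is 5!/(2!·2!) = 120/4 = 30.

30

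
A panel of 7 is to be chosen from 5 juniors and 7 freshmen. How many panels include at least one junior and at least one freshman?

Total 7-person selections from all 12: C(12,7) = 792.
Subtract selections that omit an entire group: no juniors → C(7,7) = 1; no freshmen → C(5,7) = 0.
Both groups omitted at once is impossible, so 792 − 1 = 791.

791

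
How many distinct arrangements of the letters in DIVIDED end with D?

Fix D in the last position and arrange the remaining 6 letters.
Those 6 letters have D appearing twice and I appearing twice, giving (6)!/(2!·2!) = 180.

180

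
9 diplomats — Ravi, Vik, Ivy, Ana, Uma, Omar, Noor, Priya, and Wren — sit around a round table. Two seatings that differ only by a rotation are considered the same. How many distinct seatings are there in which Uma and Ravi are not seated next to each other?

30240

Without the restriction there are (8)! = 40320 seatings.
Those with Uma next to Ravi: fuse the pair into one unit and seat 8 units around a circle — 2·(7)! = 10080.
Subtracting, 40320 − 10080 = 30240.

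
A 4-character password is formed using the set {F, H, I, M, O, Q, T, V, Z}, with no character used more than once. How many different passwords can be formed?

This is a permutation of 4 out of 9: P(9,4) = 9!/5!.
9 × 8 × 7 × 6 = 3024.

3024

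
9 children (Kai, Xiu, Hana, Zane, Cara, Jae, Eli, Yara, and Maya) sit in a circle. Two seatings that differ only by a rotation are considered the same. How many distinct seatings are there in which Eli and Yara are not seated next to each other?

All circular seatings of 9 people number (8)! = 40320.
Those with Eli next to Yara: fuse the pair into one unit and seat 8 units around a circle — 2·(7)! = 10080.
Subtracting, 40320 − 10080 = 30240.

30240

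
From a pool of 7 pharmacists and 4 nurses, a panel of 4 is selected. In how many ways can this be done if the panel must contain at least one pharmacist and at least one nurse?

Unrestricted: C(11,4) = 330 ways to pick any 4 of the 11.
Subtract selections that omit an entire group: no pharmacists → C(4,4) = 1; no nurses → C(7,4) = 35.
Both groups omitted at once is impossible, so 330 − 36 = 294.

294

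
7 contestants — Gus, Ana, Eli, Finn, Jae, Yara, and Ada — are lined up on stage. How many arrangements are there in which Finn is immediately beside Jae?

1440

Place the 5 others and the Finn-Jae pair as 6 objects in a line; the pair has 2 internal arrangements.
That gives 2 × 6! = 2 × 720 = 1440.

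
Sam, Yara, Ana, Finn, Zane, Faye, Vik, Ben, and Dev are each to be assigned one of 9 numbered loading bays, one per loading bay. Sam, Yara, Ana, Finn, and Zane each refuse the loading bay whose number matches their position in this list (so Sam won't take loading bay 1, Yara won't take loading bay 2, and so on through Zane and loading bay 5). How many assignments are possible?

Let Aᵢ (for 1 ≤ i ≤ 5) be the placements that put person i in their forbidden loading bay. Any j of these fix j positions, leaving (9−j)! ways to fill the rest, and there are C(5,j) ways to pick which j.
By inclusion–exclusion, the number of valid placements is Σ_{j=0}^{5} (−1)^j C(5,j)·(9−j)!.
Computing: 362880 − 201600 + 50400 − 7200 + 600 − 24 = 205056.

205056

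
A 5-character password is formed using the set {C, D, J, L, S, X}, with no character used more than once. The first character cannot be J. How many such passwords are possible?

The first character has 6−1 = 5 choices (anything except J).
The remaining 4 characters are filled from the other 5 symbols without repetition: 5 × 4 × 3 × 2 = 120.
Total: 5 × 120 = 600.

600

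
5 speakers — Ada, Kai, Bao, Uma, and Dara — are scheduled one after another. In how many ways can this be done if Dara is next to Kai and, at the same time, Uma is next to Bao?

Treat {Dara,Kai} as one block (2 orders) and {Uma,Bao} as another (2 orders).
That leaves 3 units to arrange: 2 × 2 × 3! = 4 × 6 = 24.

24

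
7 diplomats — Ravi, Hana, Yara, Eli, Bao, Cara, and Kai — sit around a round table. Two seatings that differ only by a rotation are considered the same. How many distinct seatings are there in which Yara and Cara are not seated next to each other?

All circular seatings of 7 people number (6)! = 720.
Those with Yara next to Cara: fuse the pair into one unit and seat 6 units around a circle — 2·(5)! = 240.
Subtracting, 720 − 240 = 480.

480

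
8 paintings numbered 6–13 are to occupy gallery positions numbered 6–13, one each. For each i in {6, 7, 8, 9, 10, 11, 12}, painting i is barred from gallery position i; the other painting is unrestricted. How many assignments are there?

Let Aᵢ (for 6 ≤ i ≤ 12) be the placements that put painting i in its forbidden gallery position. Any j of these fix j positions, leaving (8−j)! ways to fill the rest, and there are C(7,j) ways to pick which j.
By inclusion–exclusion, the number of valid placements is Σ_{j=0}^{7} (−1)^j C(7,j)·(8−j)!.
Computing: 40320 − 35280 + 15120 − 4200 + 840 − 126 + 14 − 1 = 16687.

16687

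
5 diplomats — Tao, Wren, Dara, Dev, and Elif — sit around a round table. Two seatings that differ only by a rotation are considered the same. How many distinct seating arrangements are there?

Fix one person's seat to break rotational symmetry; the remaining 4 people can be arranged in (4)! = 24 ways.

24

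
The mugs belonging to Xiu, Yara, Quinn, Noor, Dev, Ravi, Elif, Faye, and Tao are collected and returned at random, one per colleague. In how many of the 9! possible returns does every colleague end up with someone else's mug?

Count assignments avoiding every fixed point. For any j of the 9 colleagues fixed to their own mug, the other 9−j can be arranged in (9−j)! ways.
By inclusion–exclusion this is Σ_{j=0}^{9} (−1)^j C(9,j)·(9−j)!.
Computing: 362880 − 362880 + 181440 − 60480 + 15120 − 3024 + 504 − 72 + 9 − 1 = 133496.

133496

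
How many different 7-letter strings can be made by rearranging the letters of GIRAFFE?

GIRAFFE has 7 letters with F appearing twice.
Dividing 7! = 5040 by 2! = 2 for the repeated letters gives 2520.

2520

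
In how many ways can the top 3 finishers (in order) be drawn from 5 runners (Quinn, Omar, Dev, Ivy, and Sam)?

This is an ordered selection of 3 from 5: P(5,3).
That gives 5 × 4 × 3 = 60.

60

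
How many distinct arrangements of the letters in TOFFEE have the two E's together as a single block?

60

Treat the 2 copies of E as a single block. The multiset to arrange is then {EE, F, F, O, T}, 5 items in all.
That gives (5)!/(2!) = 60 arrangements.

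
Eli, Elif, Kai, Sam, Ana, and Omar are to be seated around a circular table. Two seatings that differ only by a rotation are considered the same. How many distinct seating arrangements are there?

120

Fix one person's seat to break rotational symmetry; the remaining 5 people can be arranged in (5)! = 120 ways.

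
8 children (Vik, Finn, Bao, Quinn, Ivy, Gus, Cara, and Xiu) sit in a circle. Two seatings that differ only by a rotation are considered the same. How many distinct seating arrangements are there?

5040

Seat Vik anywhere (absorbing the rotational symmetry), then permute the other 7: (7)! = 5040.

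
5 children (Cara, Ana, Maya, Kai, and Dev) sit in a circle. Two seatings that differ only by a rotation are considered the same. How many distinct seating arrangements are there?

24

Seat Cara anywhere (absorbing the rotational symmetry), then permute the other 4: (4)! = 24.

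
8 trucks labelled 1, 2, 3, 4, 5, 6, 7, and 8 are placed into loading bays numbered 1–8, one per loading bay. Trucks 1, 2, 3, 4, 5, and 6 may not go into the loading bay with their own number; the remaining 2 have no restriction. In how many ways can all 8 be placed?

18806

Let Aᵢ (for 1 ≤ i ≤ 6) be the placements that put truck i in its forbidden loading bay. Any j of these fix j positions, leaving (8−j)! ways to fill the rest, and there are C(6,j) ways to pick which j.
By inclusion–exclusion, the number of valid placements is Σ_{j=0}^{6} (−1)^j C(6,j)·(8−j)!.
Computing: 40320 − 30240 + 10800 − 2400 + 360 − 36 + 2 = 18806.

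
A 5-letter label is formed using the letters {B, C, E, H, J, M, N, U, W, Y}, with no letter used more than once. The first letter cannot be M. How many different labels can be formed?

27216

The first letter has 10−1 = 9 choices (anything except M).
The remaining 4 letters are filled from the other 9 symbols without repetition: 9 × 8 × 7 × 6 = 3024.
Total: 9 × 3024 = 27216.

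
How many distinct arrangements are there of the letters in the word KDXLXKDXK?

KDXLXKDXK has 9 letters with D appearing twice, K appearing 3 times, and X appearing 3 times.
Dividing 9! = 362880 by 3!·3!·2! = 72 for the repeated letters gives 5040.

5040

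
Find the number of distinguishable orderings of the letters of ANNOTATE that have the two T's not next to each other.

Total arrangements of ANNOTATE: 8!/(2!·2!·2!) = 5040.
Arrangements with the T's together: treat TT as one letter, giving (7)!/(2!·2!) = 1260.
Hence 5040 − 1260 = 3780.

3780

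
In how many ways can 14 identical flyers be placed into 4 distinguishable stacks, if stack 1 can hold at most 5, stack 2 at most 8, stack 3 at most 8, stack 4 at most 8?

347

Without the upper bounds there are C(17,3) = 680 ways to split 14 among 4 stacks.
Subtract solutions that violate a single cap (substitute x_i' = x_i − (cap_i+1)): x_1 ≥ 6 gives C(11,3) = 165; x_2 ≥ 9 gives C(8,3) = 56; x_3 ≥ 9 gives C(8,3) = 56; x_4 ≥ 9 gives C(8,3) = 56. Together 333.
No two caps can be exceeded simultaneously, so the pair terms are all 0.
By inclusion–exclusion the count is 680 − 333 + 0 = 347.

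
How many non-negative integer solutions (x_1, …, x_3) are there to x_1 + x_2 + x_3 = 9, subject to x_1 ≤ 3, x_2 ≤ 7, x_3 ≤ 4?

17

Ignoring the caps, the number of non-negative solutions to x_1+…+x_3 = 9 is C(11,2) = 55.
Subtract solutions that violate a single cap (substitute x_i' = x_i − (cap_i+1)): x_1 ≥ 4 gives C(7,2) = 21; x_2 ≥ 8 gives C(3,2) = 3; x_3 ≥ 5 gives C(6,2) = 15. Together 39.
Add back pairs where two caps are both exceeded: 0 + 1 + 0 = 1.
By inclusion–exclusion the count is 55 − 39 + 1 = 17.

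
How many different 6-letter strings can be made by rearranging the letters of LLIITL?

60

Letter multiplicities in LLIITL: I×2, L×3, T×1.
So there are 6! / (3!·2!) = 60 distinguishable arrangements.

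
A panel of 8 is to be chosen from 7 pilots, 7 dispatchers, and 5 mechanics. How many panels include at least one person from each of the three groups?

Unrestricted: C(19,8) = 75582 ways to pick any 8 of the 19.
Subtract selections that omit an entire group: no pilots → C(12,8) = 495; no dispatchers → C(12,8) = 495; no mechanics → C(14,8) = 3003.
Add back selections omitting two groups (i.e. drawn from a single group): C(7,8) + C(7,8) + C(5,8) = 0.
By inclusion–exclusion: 75582 − 3993 + 0 = 71589.

71589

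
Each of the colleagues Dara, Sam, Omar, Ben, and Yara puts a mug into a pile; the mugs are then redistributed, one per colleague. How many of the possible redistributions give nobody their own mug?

44

Count assignments avoiding every fixed point. For any j of the 5 colleagues fixed to their own mug, the other 5−j can be arranged in (5−j)! ways.
By inclusion–exclusion this is Σ_{j=0}^{5} (−1)^j C(5,j)·(5−j)!.
Computing: 120 − 120 + 60 − 20 + 5 − 1 = 44.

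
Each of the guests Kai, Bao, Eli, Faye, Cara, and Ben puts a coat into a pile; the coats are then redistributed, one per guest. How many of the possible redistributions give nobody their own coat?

265

Count assignments avoiding every fixed point. For any j of the 6 guests fixed to their own coat, the other 6−j can be arranged in (6−j)! ways.
By inclusion–exclusion this is Σ_{j=0}^{6} (−1)^j C(6,j)·(6−j)!.
Computing: 720 − 720 + 360 − 120 + 30 − 6 + 1 = 265.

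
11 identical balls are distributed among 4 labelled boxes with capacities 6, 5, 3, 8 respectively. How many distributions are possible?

148

Ignoring the caps, the number of non-negative solutions to x_1+…+x_4 = 11 is C(14,3) = 364.
Subtract solutions that violate a single cap (substitute x_i' = x_i − (cap_i+1)): x_1 ≥ 7 gives C(7,3) = 35; x_2 ≥ 6 gives C(8,3) = 56; x_3 ≥ 4 gives C(10,3) = 120; x_4 ≥ 9 gives C(5,3) = 10. Together 221.
Add back pairs where two caps are both exceeded: 0 + 1 + 0 + 4 + 0 + 0 = 5.
By inclusion–exclusion the count is 364 − 221 + 5 = 148.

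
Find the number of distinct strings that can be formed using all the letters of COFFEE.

180

COFFEE has 6 letters with E appearing twice and F appearing twice.
Dividing 6! = 720 by 2!·2! = 4 for the repeated letters gives 180.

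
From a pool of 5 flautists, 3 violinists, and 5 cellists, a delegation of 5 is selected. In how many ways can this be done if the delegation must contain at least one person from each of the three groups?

925

Unrestricted: C(13,5) = 1287 ways to pick any 5 of the 13.
Subtract selections that omit an entire group: no flautists → C(8,5) = 56; no violinists → C(10,5) = 252; no cellists → C(8,5) = 56.
Add back selections omitting two groups (i.e. drawn from a single group): C(5,5) + C(3,5) + C(5,5) = 2.
By inclusion–exclusion: 1287 − 364 + 2 = 925.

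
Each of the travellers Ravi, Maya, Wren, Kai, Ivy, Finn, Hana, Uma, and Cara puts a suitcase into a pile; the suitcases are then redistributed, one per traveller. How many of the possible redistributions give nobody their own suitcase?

Count assignments avoiding every fixed point. For any j of the 9 travellers fixed to their own suitcase, the other 9−j can be arranged in (9−j)! ways.
By inclusion–exclusion this is Σ_{j=0}^{9} (−1)^j C(9,j)·(9−j)!.
Computing: 362880 − 362880 + 181440 − 60480 + 15120 − 3024 + 504 − 72 + 9 − 1 = 133496.

133496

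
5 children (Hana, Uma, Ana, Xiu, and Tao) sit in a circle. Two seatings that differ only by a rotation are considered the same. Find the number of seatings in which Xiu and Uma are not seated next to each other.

Without the restriction there are (4)! = 24 seatings.
Seatings with Xiu beside Uma: treat them as a block with 2 internal orders, giving 2 × (3)! = 12.
Subtracting, 24 − 12 = 12.

12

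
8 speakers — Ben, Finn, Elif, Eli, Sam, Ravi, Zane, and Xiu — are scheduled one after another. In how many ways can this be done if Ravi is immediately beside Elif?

Glue Ravi and Elif into one block (2 internal orders), leaving 7 units to arrange in a row.
That gives 2 × 7! = 2 × 5040 = 10080.

10080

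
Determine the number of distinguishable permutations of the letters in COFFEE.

180

The 6 letters of COFFEE have repeats: E appearing twice and F appearing twice.
The number of distinct arrangements is 6!/(2!·2!) = 720/4 = 180.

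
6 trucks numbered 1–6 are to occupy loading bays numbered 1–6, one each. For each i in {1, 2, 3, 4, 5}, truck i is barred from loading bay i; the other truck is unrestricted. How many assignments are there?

Let Aᵢ (for 1 ≤ i ≤ 5) be the placements that put truck i in its forbidden loading bay. Any j of these fix j positions, leaving (6−j)! ways to fill the rest, and there are C(5,j) ways to pick which j.
By inclusion–exclusion, the number of valid placements is Σ_{j=0}^{5} (−1)^j C(5,j)·(6−j)!.
Computing: 720 − 600 + 240 − 60 + 10 − 1 = 309.

309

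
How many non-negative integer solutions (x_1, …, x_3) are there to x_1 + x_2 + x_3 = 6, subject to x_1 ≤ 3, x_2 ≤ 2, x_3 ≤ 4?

9

By stars and bars, unrestricted non-negative solutions to x_1+…+x_3 = 6 number C(6+2,2) = 28.
Subtract solutions that violate a single cap (substitute x_i' = x_i − (cap_i+1)): x_1 ≥ 4 gives C(4,2) = 6; x_2 ≥ 3 gives C(5,2) = 10; x_3 ≥ 5 gives C(3,2) = 3. Together 19.
No two caps can be exceeded simultaneously, so the pair terms are all 0.
By inclusion–exclusion the count is 28 − 19 + 0 = 9.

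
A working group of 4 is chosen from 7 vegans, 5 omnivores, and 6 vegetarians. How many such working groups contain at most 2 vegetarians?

2805

Split by how many vegetarians are chosen (0 through 2).
Sum: C(6,0)·C(12,4) + C(6,1)·C(12,3) + C(6,2)·C(12,2) = 495 + 1320 + 990 = 2805.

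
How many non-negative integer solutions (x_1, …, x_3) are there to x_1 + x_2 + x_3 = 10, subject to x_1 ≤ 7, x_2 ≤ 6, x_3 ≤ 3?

Ignoring the caps, the number of non-negative solutions to x_1+…+x_3 = 10 is C(12,2) = 66.
Subtract solutions that violate a single cap (substitute x_i' = x_i − (cap_i+1)): x_1 ≥ 8 gives C(4,2) = 6; x_2 ≥ 7 gives C(5,2) = 10; x_3 ≥ 4 gives C(8,2) = 28. Together 44.
No two caps can be exceeded simultaneously, so the pair terms are all 0.
By inclusion–exclusion the count is 66 − 44 + 0 = 22.

22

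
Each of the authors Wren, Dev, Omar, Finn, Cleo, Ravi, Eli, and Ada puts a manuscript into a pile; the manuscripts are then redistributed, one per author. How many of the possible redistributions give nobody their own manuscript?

14833

Let Aᵢ be the assignments in which author i gets their own manuscript. We want the size of the complement of A₁∪…∪A_8.
By inclusion–exclusion this is Σ_{j=0}^{8} (−1)^j C(8,j)·(8−j)!.
Computing: 40320 − 40320 + 20160 − 6720 + 1680 − 336 + 56 − 8 + 1 = 14833.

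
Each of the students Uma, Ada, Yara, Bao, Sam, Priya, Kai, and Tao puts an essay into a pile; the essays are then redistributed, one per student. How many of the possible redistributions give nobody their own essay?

14833

Count assignments avoiding every fixed point. For any j of the 8 students fixed to their own essay, the other 8−j can be arranged in (8−j)! ways.
By inclusion–exclusion this is Σ_{j=0}^{8} (−1)^j C(8,j)·(8−j)!.
Computing: 40320 − 40320 + 20160 − 6720 + 1680 − 336 + 56 − 8 + 1 = 14833.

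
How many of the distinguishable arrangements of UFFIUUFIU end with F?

Fix F in the last position and arrange the remaining 8 letters.
Those 8 letters have F appearing twice, I appearing twice, and U appearing 4 times, giving (8)!/(4!·2!·2!) = 420.

420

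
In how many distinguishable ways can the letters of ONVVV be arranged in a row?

20

ONVVV has 5 letters with V appearing 3 times.
Dividing 5! = 120 by 3! = 6 for the repeated letters gives 20.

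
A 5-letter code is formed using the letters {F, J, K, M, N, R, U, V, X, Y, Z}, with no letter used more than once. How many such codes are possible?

55440

With no repetition, fill the 5 letters in order: 11 choices, then 10, down to 7.
11 × 10 × 9 × 8 × 7 = 55440.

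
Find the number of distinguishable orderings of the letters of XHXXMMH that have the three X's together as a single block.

30

Treat the 3 copies of X as a single block. The multiset to arrange is then {XXX, H, H, M, M}, 5 items in all.
That gives (5)!/(2!·2!) = 30 arrangements.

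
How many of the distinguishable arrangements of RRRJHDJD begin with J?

420

With the first slot taken by J, it remains to arrange the other 7 letters (RRRHDJD).
Those 7 letters have D appearing twice and R appearing 3 times, giving (7)!/(3!·2!) = 420.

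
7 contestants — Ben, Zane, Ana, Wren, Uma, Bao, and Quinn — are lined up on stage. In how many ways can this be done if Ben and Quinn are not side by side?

3600

Of the 7! = 5040 arrangements, those with Ben and Quinn adjacent number 2 × 6! = 1440 (treat the pair as a block with 2 internal orders).
So 5040 − 1440 = 3600 arrangements keep them apart.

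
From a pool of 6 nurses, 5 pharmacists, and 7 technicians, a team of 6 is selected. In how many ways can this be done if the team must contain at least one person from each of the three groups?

With no constraint there are C(18,6) = 18564 possible selections.
Subtract selections that omit an entire group: no nurses → C(12,6) = 924; no pharmacists → C(13,6) = 1716; no technicians → C(11,6) = 462.
Add back selections omitting two groups (i.e. drawn from a single group): C(6,6) + C(5,6) + C(7,6) = 8.
By inclusion–exclusion: 18564 − 3102 + 8 = 15470.

15470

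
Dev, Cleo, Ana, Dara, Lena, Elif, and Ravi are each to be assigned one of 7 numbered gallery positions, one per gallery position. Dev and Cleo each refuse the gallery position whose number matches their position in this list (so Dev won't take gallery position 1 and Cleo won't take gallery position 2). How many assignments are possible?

Let Aᵢ (for i ∈ {1, 2}) be the placements that put person i in their forbidden gallery position. Any j of these fix j positions, leaving (7−j)! ways to fill the rest, and there are C(2,j) ways to pick which j.
By inclusion–exclusion, the number of valid placements is Σ_{j=0}^{2} (−1)^j C(2,j)·(7−j)!.
Computing: 5040 − 1440 + 120 = 3720.

3720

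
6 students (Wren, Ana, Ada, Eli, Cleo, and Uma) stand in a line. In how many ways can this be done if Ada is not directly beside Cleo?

Of the 6! = 720 arrangements, those with Ada and Cleo adjacent number 2 × 5! = 240 (treat the pair as a block with 2 internal orders).
So 720 − 240 = 480 arrangements keep them apart.

480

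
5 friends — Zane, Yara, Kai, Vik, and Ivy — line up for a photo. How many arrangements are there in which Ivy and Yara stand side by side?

Glue Ivy and Yara into one block (2 internal orders), leaving 4 units to arrange in a row.
That gives 2 × 4! = 2 × 24 = 48.

48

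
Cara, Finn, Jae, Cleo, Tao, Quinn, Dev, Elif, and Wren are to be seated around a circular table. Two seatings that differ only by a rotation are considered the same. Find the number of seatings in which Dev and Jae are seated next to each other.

Treat {Dev, Jae} as one unit (2 internal orders) and seat the resulting 8 units around the table: (7)! circular arrangements.
So 2 × (7)! = 2 × 5040 = 10080.

10080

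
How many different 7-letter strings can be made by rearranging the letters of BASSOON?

The 7 letters of BASSOON have repeats: O appearing twice and S appearing twice.
Dividing 7! = 5040 by 2!·2! = 4 for the repeated letters gives 1260.

1260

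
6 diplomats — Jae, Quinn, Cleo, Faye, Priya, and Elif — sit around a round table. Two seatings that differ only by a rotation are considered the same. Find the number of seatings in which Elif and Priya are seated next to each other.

Glue Elif and Priya into a block (2 internal orders). Seating 5 units around a circle gives (4)! arrangements.
So 2 × (4)! = 2 × 24 = 48.

48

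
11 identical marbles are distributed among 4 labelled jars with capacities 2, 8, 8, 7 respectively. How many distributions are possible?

160

Without the upper bounds there are C(14,3) = 364 ways to split 11 among 4 jars.
Subtract solutions that violate a single cap (substitute x_i' = x_i − (cap_i+1)): x_1 ≥ 3 gives C(11,3) = 165; x_2 ≥ 9 gives C(5,3) = 10; x_3 ≥ 9 gives C(5,3) = 10; x_4 ≥ 8 gives C(6,3) = 20. Together 205.
Add back pairs where two caps are both exceeded: 0 + 0 + 1 + 0 + 0 + 0 = 1.
By inclusion–exclusion the count is 364 − 205 + 1 = 160.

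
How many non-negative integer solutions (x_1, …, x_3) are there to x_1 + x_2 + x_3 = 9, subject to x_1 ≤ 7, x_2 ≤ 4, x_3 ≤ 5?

27

Ignoring the caps, the number of non-negative solutions to x_1+…+x_3 = 9 is C(11,2) = 55.
Subtract solutions that violate a single cap (substitute x_i' = x_i − (cap_i+1)): x_1 ≥ 8 gives C(3,2) = 3; x_2 ≥ 5 gives C(6,2) = 15; x_3 ≥ 6 gives C(5,2) = 10. Together 28.
No two caps can be exceeded simultaneously, so the pair terms are all 0.
By inclusion–exclusion the count is 55 − 28 + 0 = 27.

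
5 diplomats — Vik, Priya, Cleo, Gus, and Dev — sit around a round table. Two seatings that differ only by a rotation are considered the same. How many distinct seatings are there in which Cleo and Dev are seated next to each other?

12

Treat {Cleo, Dev} as one unit (2 internal orders) and seat the resulting 4 units around the table: (3)! circular arrangements.
So 2 × (3)! = 2 × 6 = 12.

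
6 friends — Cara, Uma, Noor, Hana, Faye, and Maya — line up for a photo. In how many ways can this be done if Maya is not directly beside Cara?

Of the 6! = 720 arrangements, those with Maya and Cara adjacent number 2 × 5! = 240 (treat the pair as a block with 2 internal orders).
So 720 − 240 = 480 arrangements keep them apart.

480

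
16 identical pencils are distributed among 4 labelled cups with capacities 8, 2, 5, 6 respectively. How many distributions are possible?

Without the upper bounds there are C(19,3) = 969 ways to split 16 among 4 cups.
Subtract solutions that violate a single cap (substitute x_i' = x_i − (cap_i+1)): x_1 ≥ 9 gives C(10,3) = 120; x_2 ≥ 3 gives C(16,3) = 560; x_3 ≥ 6 gives C(13,3) = 286; x_4 ≥ 7 gives C(12,3) = 220. Together 1186.
Add back pairs where two caps are both exceeded: 35 + 4 + 1 + 120 + 84 + 20 = 264.
Subtract triples: 0 + 0 + 0 + 1 = 1.
By inclusion–exclusion the count is 969 − 1186 + 264 − 1 = 46.

46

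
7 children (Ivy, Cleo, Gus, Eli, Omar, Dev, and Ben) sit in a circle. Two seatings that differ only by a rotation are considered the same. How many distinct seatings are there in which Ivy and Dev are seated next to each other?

240

Glue Ivy and Dev into a block (2 internal orders). Seating 6 units around a circle gives (5)! arrangements.
So 2 × (5)! = 2 × 120 = 240.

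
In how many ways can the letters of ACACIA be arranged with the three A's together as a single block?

12

Treat the 3 copies of A as a single block. The multiset to arrange is then {AAA, C, C, I}, 4 items in all.
That gives (4)!/(2!) = 12 arrangements.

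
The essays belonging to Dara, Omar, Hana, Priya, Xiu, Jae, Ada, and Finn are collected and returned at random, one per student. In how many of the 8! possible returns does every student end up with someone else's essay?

This is the derangement count D_8: permutations of 8 items with no fixed point.
By inclusion–exclusion this is Σ_{j=0}^{8} (−1)^j C(8,j)·(8−j)!.
Computing: 40320 − 40320 + 20160 − 6720 + 1680 − 336 + 56 − 8 + 1 = 14833.

14833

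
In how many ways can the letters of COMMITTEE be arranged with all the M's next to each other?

10080

Treat the 2 copies of M as a single block. The multiset to arrange is then {MM, C, E, E, I, O, T, T}, 8 items in all.
That gives (8)!/(2!·2!) = 10080 arrangements.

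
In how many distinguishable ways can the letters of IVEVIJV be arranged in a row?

The 7 letters of IVEVIJV have repeats: I appearing twice and V appearing 3 times.
So there are 7! / (3!·2!) = 420 distinguishable arrangements.

420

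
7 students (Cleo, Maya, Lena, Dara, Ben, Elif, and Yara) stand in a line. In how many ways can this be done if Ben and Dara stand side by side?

1440

Treat {Ben, Dara} as a single unit. There are 6 units to order, and the pair itself can be ordered 2 ways.
That gives 2 × 6! = 2 × 720 = 1440.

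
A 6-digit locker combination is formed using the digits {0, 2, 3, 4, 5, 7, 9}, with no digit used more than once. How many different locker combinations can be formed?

Choose and order 6 of the 7 symbols: the first digit has 7 options, the next 6, and so on down to 2.
That product is 7 × 6 × 5 × 4 × 3 × 2 = 5040.

5040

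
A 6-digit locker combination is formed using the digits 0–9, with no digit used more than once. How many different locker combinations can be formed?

151200

Choose and order 6 of the 10 symbols: the first digit has 10 options, the next 9, and so on down to 5.
10 × 9 × 8 × 7 × 6 × 5 = 151200.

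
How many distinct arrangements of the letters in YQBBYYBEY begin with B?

840

With the first slot taken by B, it remains to arrange the other 8 letters (YQBYYBEY).
Those 8 letters have B appearing twice and Y appearing 4 times, giving (8)!/(4!·2!) = 840.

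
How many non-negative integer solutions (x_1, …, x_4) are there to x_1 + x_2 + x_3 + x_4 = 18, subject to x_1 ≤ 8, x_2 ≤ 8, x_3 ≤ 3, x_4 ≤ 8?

161

Without the upper bounds there are C(21,3) = 1330 ways to split 18 among 4 variables.
Subtract solutions that violate a single cap (substitute x_i' = x_i − (cap_i+1)): x_1 ≥ 9 gives C(12,3) = 220; x_2 ≥ 9 gives C(12,3) = 220; x_3 ≥ 4 gives C(17,3) = 680; x_4 ≥ 9 gives C(12,3) = 220. Together 1340.
Add back pairs where two caps are both exceeded: 1 + 56 + 1 + 56 + 1 + 56 = 171.
By inclusion–exclusion the count is 1330 − 1340 + 171 = 161.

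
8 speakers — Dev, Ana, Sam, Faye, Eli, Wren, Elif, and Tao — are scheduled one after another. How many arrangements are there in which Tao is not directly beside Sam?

There are 8! = 40320 arrangements in all. If Tao and Sam are adjacent, merging them into one block gives 2·(7)! = 10080 arrangements.
So 40320 − 10080 = 30240 arrangements keep them apart.

30240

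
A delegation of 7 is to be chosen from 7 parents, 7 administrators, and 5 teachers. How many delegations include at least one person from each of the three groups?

Unrestricted: C(19,7) = 50388 ways to pick any 7 of the 19.
Selections missing a whole group: no parents → C(12,7) = 792; no administrators → C(12,7) = 792; no teachers → C(14,7) = 3432.
Add back selections omitting two groups (i.e. drawn from a single group): C(7,7) + C(7,7) + C(5,7) = 2.
By inclusion–exclusion: 50388 − 5016 + 2 = 45374.

45374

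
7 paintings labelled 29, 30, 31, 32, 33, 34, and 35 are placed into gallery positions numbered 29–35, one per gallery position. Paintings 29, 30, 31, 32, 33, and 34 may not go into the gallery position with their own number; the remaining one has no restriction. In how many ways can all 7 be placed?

Let Aᵢ (for 29 ≤ i ≤ 34) be the placements that put painting i in its forbidden gallery position. Any j of these fix j positions, leaving (7−j)! ways to fill the rest, and there are C(6,j) ways to pick which j.
By inclusion–exclusion, the number of valid placements is Σ_{j=0}^{6} (−1)^j C(6,j)·(7−j)!.
Computing: 5040 − 4320 + 1800 − 480 + 90 − 12 + 1 = 2119.

2119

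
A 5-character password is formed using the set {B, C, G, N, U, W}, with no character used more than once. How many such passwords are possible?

Choose and order 5 of the 6 symbols: the first character has 6 options, the next 5, and so on down to 2.
That product is 6 × 5 × 4 × 3 × 2 = 720.

720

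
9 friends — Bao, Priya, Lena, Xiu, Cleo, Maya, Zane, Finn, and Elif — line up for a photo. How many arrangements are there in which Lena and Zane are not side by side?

There are 9! = 362880 arrangements in all. If Lena and Zane are adjacent, merging them into one block gives 2·(8)! = 80640 arrangements.
Complementary counting: 362880 − 80640 = 282240.

282240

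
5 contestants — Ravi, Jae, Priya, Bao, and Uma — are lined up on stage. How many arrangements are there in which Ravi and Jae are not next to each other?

Of the 5! = 120 arrangements, those with Ravi and Jae adjacent number 2 × 4! = 48 (treat the pair as a block with 2 internal orders).
Complementary counting: 120 − 48 = 72.

72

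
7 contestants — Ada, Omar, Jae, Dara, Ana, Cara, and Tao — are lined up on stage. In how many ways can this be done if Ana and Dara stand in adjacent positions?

1440

Glue Ana and Dara into one block (2 internal orders), leaving 6 units to arrange in a row.
So the count is 2·(6)! = 1440.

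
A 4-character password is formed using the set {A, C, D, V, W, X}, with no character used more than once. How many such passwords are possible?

With no repetition, fill the 4 characters in order: 6 choices, then 5, down to 3.
6 × 5 × 4 × 3 = 360.

360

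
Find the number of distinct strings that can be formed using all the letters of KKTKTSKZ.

840

Letter multiplicities in KKTKTSKZ: K×4, S×1, T×2, Z×1.
So there are 8! / (4!·2!) = 840 distinguishable arrangements.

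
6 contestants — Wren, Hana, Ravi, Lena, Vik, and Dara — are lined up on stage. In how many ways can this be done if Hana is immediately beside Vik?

Place the 4 others and the Hana-Vik pair as 5 objects in a line; the pair has 2 internal arrangements.
That gives 2 × 5! = 2 × 120 = 240.

240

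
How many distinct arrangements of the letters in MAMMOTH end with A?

120

With the last slot taken by A, it remains to arrange the other 6 letters (MMMOTH).
Those 6 letters have M appearing 3 times, giving (6)!/(3!) = 120.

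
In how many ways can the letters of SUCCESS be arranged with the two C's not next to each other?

300

There are 7!/(3!·2!) = 420 arrangements of SUCCESS in total.
If the two C's are adjacent, glue them into one block, leaving 6 items to arrange: (6)!/(3!) = 120 ways.
Hence 420 − 120 = 300.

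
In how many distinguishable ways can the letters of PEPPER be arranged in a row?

PEPPER has 6 letters with E appearing twice and P appearing 3 times.
Dividing 6! = 720 by 3!·2! = 12 for the repeated letters gives 60.

60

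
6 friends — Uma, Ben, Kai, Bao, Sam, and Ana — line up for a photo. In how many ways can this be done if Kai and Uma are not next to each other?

480

Of the 6! = 720 arrangements, those with Kai and Uma adjacent number 2 × 5! = 240 (treat the pair as a block with 2 internal orders).
So 720 − 240 = 480 arrangements keep them apart.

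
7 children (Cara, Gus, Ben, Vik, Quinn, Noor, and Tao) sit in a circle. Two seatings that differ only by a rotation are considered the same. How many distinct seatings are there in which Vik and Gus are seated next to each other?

240

Treat {Vik, Gus} as one unit (2 internal orders) and seat the resulting 6 units around the table: (5)! circular arrangements.
So 2 × (5)! = 2 × 120 = 240.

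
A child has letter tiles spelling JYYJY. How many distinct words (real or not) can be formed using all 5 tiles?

The 5 letters of JYYJY have repeats: J appearing twice and Y appearing 3 times.
Dividing 5! = 120 by 3!·2! = 12 for the repeated letters gives 10.

10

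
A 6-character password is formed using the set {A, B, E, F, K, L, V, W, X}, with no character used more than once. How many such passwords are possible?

60480

Choose and order 6 of the 9 symbols: the first character has 9 options, the next 8, and so on down to 4.
That product is 9 × 8 × 7 × 6 × 5 × 4 = 60480.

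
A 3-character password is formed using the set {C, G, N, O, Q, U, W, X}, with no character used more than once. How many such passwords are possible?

336

This is a permutation of 3 out of 8: P(8,3) = 8!/5!.
That product is 8 × 7 × 6 = 336.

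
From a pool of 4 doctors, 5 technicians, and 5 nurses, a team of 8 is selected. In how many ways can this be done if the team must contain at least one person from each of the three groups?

2940

Unrestricted: C(14,8) = 3003 ways to pick any 8 of the 14.
Selections missing a whole group: no doctors → C(10,8) = 45; no technicians → C(9,8) = 9; no nurses → C(9,8) = 9.
Add back selections omitting two groups (i.e. drawn from a single group): C(4,8) + C(5,8) + C(5,8) = 0.
By inclusion–exclusion: 3003 − 63 + 0 = 2940.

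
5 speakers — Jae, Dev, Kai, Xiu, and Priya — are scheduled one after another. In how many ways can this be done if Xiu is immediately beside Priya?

Place the 3 others and the Xiu-Priya pair as 4 objects in a line; the pair has 2 internal arrangements.
So the count is 2·(4)! = 48.

48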